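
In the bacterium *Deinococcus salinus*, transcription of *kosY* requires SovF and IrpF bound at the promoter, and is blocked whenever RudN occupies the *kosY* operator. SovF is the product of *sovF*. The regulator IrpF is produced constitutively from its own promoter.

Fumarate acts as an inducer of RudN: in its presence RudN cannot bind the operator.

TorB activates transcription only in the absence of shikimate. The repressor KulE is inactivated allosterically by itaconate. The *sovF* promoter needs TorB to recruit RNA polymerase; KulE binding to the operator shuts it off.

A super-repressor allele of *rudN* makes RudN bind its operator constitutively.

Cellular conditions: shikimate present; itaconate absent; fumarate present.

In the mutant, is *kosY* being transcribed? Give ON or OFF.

OFF

Shikimate is present, so TorB is inactive.
Itaconate is absent, so KulE is active.
With repressor KulE bound, *sovF* is not transcribed.
So SovF is not produced.
RudN is constitutively active in this strain.
IrpF is produced constitutively and is active.
With repressor RudN bound, *kosY* is not transcribed.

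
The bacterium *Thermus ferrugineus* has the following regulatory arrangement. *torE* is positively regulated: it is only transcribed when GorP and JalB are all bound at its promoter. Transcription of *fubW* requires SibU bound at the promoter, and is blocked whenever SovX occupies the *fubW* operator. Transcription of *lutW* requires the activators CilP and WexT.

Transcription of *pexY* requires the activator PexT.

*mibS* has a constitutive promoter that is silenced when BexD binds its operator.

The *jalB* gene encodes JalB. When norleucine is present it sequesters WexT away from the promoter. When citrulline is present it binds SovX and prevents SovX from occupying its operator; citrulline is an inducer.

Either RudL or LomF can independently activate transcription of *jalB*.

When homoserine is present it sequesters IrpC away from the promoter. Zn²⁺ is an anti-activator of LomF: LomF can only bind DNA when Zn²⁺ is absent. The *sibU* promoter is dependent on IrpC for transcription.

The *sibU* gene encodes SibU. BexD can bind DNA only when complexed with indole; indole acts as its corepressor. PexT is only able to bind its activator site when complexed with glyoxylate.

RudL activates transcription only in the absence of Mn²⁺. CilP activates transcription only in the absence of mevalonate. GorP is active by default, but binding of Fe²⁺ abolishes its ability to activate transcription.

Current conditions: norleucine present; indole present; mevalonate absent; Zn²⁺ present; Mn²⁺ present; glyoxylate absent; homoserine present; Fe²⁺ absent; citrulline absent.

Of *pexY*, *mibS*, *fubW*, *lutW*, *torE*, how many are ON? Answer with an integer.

0

Glyoxylate is absent, so PexT is inactive.
Required activator PexT is absent, so *pexY* is not transcribed.
→ *pexY* is OFF.
Indole is present, so BexD is active.
With repressor BexD bound, *mibS* is not transcribed.
→ *mibS* is OFF.
Citrulline is absent, so SovX is active.
Homoserine is present, so IrpC is inactive.
Required activator IrpC is absent, so *sibU* is not transcribed.
So SibU is not produced.
With repressor SovX bound, *fubW* is not transcribed.
→ *fubW* is OFF.
Mevalonate is absent, so CilP is active.
Norleucine is present, so WexT is inactive.
Required activator WexT is absent, so *lutW* is not transcribed.
→ *lutW* is OFF.
Fe²⁺ is absent, so GorP is active.
Mn²⁺ is present, so RudL is inactive.
Zn²⁺ is present, so LomF is inactive.
No activator is available at the *jalB* promoter, so *jalB* is not transcribed.
So JalB is not produced.
Required activator JalB is absent, so *torE* is not transcribed.
→ *torE* is OFF.
0 of the 5 genes are transcribed.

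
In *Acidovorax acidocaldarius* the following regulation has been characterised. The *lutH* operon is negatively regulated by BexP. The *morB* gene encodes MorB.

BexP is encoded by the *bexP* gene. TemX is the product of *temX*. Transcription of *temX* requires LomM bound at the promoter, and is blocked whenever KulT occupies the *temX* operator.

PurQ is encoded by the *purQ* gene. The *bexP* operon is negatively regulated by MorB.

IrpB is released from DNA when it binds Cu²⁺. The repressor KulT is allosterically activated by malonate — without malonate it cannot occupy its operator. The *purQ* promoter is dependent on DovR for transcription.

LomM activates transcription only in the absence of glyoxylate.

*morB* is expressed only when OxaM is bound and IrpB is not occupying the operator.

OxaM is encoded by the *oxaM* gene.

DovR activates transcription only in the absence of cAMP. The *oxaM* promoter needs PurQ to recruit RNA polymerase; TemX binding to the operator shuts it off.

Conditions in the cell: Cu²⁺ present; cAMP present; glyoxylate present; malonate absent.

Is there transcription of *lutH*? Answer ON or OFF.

OFF

Glyoxylate is present, so LomM is inactive.
Malonate is absent, so KulT is inactive.
Required activator LomM is absent, so *temX* is not transcribed.
So TemX is not produced.
cAMP is present, so DovR is inactive.
Required activator DovR is absent, so *purQ* is not transcribed.
So PurQ is not produced.
Required activator PurQ is absent, so *oxaM* is not transcribed.
So OxaM is not produced.
Cu²⁺ is present, so IrpB is inactive.
Required activator OxaM is absent, so *morB* is not transcribed.
So MorB is not produced.
With no repressor bound, *bexP* is transcribed.
So BexP is produced and active.
With repressor BexP bound, *lutH* is not transcribed.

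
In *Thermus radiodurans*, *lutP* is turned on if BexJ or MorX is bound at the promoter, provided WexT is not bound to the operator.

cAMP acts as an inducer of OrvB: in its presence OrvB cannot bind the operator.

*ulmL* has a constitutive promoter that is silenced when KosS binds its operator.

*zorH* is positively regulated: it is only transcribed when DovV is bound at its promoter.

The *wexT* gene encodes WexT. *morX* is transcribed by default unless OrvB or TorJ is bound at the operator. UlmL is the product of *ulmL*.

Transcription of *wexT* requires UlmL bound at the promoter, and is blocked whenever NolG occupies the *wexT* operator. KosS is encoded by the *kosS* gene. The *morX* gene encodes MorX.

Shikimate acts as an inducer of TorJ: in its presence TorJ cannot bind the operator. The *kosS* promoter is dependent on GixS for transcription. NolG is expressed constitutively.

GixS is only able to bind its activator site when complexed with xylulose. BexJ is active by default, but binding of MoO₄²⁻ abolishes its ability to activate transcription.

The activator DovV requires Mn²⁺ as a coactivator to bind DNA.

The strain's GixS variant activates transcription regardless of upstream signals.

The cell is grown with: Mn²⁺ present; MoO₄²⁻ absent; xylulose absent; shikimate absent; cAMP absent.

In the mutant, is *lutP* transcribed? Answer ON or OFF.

NolG is produced constitutively and is active.
GixS is constitutively active in this strain.
No repressor is bound and GixS is active, so *kosS* is transcribed.
So KosS is produced and active.
With repressor KosS bound, *ulmL* is not transcribed.
So UlmL is not produced.
With repressor NolG bound, *wexT* is not transcribed.
So WexT is not produced.
MoO₄²⁻ is absent, so BexJ is active.
cAMP is absent, so OrvB is active.
Shikimate is absent, so TorJ is active.
With repressor OrvB bound, *morX* is not transcribed.
So MorX is not produced.
Activator BexJ is present, so *lutP* is transcribed.

ON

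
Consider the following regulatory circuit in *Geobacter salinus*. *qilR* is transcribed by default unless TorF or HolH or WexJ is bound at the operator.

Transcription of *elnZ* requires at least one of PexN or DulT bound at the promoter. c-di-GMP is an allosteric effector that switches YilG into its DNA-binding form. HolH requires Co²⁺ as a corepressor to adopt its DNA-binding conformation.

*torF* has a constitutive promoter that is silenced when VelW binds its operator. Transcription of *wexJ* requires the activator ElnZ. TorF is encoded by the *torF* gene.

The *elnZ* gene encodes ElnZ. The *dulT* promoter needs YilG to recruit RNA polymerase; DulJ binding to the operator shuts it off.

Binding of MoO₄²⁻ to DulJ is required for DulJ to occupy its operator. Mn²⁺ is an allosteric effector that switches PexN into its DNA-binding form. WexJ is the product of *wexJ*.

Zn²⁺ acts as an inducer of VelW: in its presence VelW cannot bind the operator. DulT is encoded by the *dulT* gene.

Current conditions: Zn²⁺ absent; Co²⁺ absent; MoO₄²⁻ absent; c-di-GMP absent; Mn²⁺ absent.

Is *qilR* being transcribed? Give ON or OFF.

Zn²⁺ is absent, so VelW is active.
With repressor VelW bound, *torF* is not transcribed.
So TorF is not produced.
Co²⁺ is absent, so HolH is inactive.
Mn²⁺ is absent, so PexN is inactive.
MoO₄²⁻ is absent, so DulJ is inactive.
c-di-GMP is absent, so YilG is inactive.
Required activator YilG is absent, so *dulT* is not transcribed.
So DulT is not produced.
No activator is available at the *elnZ* promoter, so *elnZ* is not transcribed.
So ElnZ is not produced.
Required activator ElnZ is absent, so *wexJ* is not transcribed.
So WexJ is not produced.
With no repressor bound, *qilR* is transcribed.

ON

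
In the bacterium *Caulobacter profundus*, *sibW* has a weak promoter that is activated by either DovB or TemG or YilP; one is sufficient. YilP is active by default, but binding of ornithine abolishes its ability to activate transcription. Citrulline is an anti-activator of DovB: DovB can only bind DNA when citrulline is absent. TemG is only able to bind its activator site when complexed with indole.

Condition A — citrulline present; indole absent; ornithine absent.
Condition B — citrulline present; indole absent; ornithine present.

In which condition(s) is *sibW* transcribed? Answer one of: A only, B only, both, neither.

A only

Condition A:
Citrulline is present, so DovB is inactive.
Indole is absent, so TemG is inactive.
Ornithine is absent, so YilP is active.
Activator YilP is present, so *sibW* is transcribed.
→ *sibW* is ON in A.
Condition B:
Citrulline is present, so DovB is inactive.
Indole is absent, so TemG is inactive.
Ornithine is present, so YilP is inactive.
No activator is available at the *sibW* promoter, so *sibW* is not transcribed.
→ *sibW* is OFF in B.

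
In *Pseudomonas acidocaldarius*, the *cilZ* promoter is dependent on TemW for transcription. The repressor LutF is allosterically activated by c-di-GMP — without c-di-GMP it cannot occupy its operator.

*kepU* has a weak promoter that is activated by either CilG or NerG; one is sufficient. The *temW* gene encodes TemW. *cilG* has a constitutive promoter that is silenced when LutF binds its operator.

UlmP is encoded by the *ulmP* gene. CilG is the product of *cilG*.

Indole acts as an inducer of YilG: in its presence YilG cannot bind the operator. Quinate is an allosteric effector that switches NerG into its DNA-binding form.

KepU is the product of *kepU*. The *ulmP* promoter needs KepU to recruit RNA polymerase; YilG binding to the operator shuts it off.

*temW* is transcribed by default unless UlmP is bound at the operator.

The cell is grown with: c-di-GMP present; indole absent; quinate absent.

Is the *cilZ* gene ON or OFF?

c-di-GMP is present, so LutF is active.
With repressor LutF bound, *cilG* is not transcribed.
So CilG is not produced.
Quinate is absent, so NerG is inactive.
No activator is available at the *kepU* promoter, so *kepU* is not transcribed.
So KepU is not produced.
Indole is absent, so YilG is active.
With repressor YilG bound, *ulmP* is not transcribed.
So UlmP is not produced.
With no repressor bound, *temW* is transcribed.
So TemW is produced and active.
No repressor is bound and TemW is active, so *cilZ* is transcribed.

ON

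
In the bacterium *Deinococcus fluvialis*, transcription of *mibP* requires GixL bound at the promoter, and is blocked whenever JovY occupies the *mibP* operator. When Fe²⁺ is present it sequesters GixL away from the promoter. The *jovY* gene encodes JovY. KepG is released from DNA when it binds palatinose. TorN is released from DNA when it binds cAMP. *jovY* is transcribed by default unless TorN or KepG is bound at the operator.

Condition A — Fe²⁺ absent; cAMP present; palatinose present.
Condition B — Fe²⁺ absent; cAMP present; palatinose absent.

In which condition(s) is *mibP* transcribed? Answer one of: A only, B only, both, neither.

Condition A:
Fe²⁺ is absent, so GixL is active.
cAMP is present, so TorN is inactive.
Palatinose is present, so KepG is inactive.
With no repressor bound, *jovY* is transcribed.
So JovY is produced and active.
With repressor JovY bound, *mibP* is not transcribed.
→ *mibP* is OFF in A.
Condition B:
Fe²⁺ is absent, so GixL is active.
cAMP is present, so TorN is inactive.
Palatinose is absent, so KepG is active.
With repressor KepG bound, *jovY* is not transcribed.
So JovY is not produced.
No repressor is bound and GixL is active, so *mibP* is transcribed.
→ *mibP* is ON in B.

B only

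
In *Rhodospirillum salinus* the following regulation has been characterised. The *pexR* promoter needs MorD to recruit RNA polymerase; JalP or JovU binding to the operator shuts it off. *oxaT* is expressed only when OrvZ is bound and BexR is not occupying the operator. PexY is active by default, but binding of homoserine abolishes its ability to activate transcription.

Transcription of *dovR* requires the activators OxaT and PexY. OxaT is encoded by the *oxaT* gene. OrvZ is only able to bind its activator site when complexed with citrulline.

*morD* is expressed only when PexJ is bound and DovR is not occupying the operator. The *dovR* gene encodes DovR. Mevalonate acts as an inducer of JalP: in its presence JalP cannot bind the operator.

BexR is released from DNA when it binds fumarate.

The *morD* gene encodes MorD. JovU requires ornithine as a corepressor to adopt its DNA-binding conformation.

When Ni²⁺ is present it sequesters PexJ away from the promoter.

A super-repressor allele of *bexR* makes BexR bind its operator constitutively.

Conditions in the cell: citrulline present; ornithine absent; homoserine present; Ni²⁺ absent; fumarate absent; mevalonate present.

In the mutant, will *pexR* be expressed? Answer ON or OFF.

Mevalonate is present, so JalP is inactive.
Ni²⁺ is absent, so PexJ is active.
Citrulline is present, so OrvZ is active.
BexR is constitutively active in this strain.
With repressor BexR bound, *oxaT* is not transcribed.
So OxaT is not produced.
Homoserine is present, so PexY is inactive.
Required activator OxaT is absent, so *dovR* is not transcribed.
So DovR is not produced.
No repressor is bound and PexJ is active, so *morD* is transcribed.
So MorD is produced and active.
Ornithine is absent, so JovU is inactive.
No repressor is bound and MorD is active, so *pexR* is transcribed.

ON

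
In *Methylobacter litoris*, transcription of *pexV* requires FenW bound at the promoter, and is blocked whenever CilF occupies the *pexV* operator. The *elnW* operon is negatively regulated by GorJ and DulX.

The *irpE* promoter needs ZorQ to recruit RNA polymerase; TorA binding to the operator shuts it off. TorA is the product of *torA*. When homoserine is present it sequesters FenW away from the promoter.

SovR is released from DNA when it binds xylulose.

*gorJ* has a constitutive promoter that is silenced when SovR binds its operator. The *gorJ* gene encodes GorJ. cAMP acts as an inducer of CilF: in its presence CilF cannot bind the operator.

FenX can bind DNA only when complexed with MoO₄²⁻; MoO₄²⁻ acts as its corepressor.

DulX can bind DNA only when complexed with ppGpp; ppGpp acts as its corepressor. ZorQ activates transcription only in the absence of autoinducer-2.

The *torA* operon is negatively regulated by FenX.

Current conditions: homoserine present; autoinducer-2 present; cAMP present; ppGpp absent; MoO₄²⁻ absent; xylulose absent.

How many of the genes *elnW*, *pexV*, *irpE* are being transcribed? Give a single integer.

Xylulose is absent, so SovR is active.
With repressor SovR bound, *gorJ* is not transcribed.
So GorJ is not produced.
ppGpp is absent, so DulX is inactive.
With no repressor bound, *elnW* is transcribed.
→ *elnW* is ON.
cAMP is present, so CilF is inactive.
Homoserine is present, so FenW is inactive.
Required activator FenW is absent, so *pexV* is not transcribed.
→ *pexV* is OFF.
Autoinducer-2 is present, so ZorQ is inactive.
MoO₄²⁻ is absent, so FenX is inactive.
With no repressor bound, *torA* is transcribed.
So TorA is produced and active.
With repressor TorA bound, *irpE* is not transcribed.
→ *irpE* is OFF.
1 of the 3 genes is transcribed.

1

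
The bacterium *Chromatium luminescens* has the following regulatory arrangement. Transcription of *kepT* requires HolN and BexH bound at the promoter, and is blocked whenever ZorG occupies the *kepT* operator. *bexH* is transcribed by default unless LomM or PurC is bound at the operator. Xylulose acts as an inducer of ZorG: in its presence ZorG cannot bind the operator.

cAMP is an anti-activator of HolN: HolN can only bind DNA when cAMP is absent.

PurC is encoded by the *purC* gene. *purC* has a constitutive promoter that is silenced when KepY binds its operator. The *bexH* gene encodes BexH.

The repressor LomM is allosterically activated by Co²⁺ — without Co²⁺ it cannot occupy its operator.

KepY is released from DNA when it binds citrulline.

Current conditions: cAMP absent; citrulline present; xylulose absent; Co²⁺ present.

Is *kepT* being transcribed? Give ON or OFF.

cAMP is absent, so HolN is active.
Co²⁺ is present, so LomM is active.
Citrulline is present, so KepY is inactive.
With no repressor bound, *purC* is transcribed.
So PurC is produced and active.
With repressor LomM bound, *bexH* is not transcribed.
So BexH is not produced.
Xylulose is absent, so ZorG is active.
With repressor ZorG bound, *kepT* is not transcribed.

OFF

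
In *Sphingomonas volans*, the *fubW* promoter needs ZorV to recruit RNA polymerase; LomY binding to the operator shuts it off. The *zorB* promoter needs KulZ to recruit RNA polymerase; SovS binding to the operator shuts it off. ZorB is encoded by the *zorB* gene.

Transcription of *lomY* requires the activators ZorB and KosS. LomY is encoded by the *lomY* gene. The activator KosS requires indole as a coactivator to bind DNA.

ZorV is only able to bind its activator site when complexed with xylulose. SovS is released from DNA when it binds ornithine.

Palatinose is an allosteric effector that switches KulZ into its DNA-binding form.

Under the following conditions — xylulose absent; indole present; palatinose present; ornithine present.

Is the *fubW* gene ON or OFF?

Palatinose is present, so KulZ is active.
Ornithine is present, so SovS is inactive.
No repressor is bound and KulZ is active, so *zorB* is transcribed.
So ZorB is produced and active.
Indole is present, so KosS is active.
No repressor is bound and ZorB and KosS are active, so *lomY* is transcribed.
So LomY is produced and active.
Xylulose is absent, so ZorV is inactive.
With repressor LomY bound, *fubW* is not transcribed.

OFF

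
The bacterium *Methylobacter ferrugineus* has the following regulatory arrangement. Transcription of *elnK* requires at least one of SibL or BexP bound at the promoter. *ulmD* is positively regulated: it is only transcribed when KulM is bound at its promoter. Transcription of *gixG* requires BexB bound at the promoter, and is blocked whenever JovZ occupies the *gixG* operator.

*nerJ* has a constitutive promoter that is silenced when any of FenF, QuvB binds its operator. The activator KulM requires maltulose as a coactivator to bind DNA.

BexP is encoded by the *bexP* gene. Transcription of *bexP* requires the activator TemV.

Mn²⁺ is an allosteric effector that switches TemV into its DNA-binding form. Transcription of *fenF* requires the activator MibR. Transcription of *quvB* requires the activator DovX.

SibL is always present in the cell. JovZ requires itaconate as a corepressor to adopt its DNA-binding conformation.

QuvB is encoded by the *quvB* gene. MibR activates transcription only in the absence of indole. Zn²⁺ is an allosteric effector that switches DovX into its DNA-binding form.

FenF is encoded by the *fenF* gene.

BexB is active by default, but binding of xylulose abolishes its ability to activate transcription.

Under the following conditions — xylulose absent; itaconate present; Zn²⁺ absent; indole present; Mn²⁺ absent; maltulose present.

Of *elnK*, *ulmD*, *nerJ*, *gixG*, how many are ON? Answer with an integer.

SibL is produced constitutively and is active.
Mn²⁺ is absent, so TemV is inactive.
Required activator TemV is absent, so *bexP* is not transcribed.
So BexP is not produced.
Activator SibL is present, so *elnK* is transcribed.
→ *elnK* is ON.
Maltulose is present, so KulM is active.
No repressor is bound and KulM is active, so *ulmD* is transcribed.
→ *ulmD* is ON.
Indole is present, so MibR is inactive.
Required activator MibR is absent, so *fenF* is not transcribed.
So FenF is not produced.
Zn²⁺ is absent, so DovX is inactive.
Required activator DovX is absent, so *quvB* is not transcribed.
So QuvB is not produced.
With no repressor bound, *nerJ* is transcribed.
→ *nerJ* is ON.
Xylulose is absent, so BexB is active.
Itaconate is present, so JovZ is active.
With repressor JovZ bound, *gixG* is not transcribed.
→ *gixG* is OFF.
3 of the 4 genes are transcribed.

3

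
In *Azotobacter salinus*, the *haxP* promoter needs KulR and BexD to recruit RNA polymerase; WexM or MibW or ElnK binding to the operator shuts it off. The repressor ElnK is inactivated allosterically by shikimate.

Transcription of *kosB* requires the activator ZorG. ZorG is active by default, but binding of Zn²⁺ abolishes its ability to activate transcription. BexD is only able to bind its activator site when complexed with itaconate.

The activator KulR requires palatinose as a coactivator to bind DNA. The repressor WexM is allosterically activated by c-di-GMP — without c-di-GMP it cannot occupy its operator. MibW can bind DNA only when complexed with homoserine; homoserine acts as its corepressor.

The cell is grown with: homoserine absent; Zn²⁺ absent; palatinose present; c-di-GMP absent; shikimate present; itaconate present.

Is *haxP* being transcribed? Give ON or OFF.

ON

c-di-GMP is absent, so WexM is inactive.
Palatinose is present, so KulR is active.
Homoserine is absent, so MibW is inactive.
Itaconate is present, so BexD is active.
Shikimate is present, so ElnK is inactive.
No repressor is bound and KulR and BexD are active, so *haxP* is transcribed.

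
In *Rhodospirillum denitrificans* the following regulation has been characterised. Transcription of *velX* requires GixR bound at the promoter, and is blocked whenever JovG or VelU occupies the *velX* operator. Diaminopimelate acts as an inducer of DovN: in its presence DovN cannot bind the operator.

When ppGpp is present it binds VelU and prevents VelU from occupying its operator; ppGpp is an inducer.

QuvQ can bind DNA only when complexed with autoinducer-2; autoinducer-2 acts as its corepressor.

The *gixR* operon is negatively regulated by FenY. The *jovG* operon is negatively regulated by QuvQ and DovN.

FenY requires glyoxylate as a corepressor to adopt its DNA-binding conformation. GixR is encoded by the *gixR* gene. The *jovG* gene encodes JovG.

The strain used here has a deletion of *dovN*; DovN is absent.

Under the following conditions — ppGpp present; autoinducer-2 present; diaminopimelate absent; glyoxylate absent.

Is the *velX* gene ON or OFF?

Glyoxylate is absent, so FenY is inactive.
With no repressor bound, *gixR* is transcribed.
So GixR is produced and active.
Autoinducer-2 is present, so QuvQ is active.
DovN is non-functional in this strain, so it has no effect.
With repressor QuvQ bound, *jovG* is not transcribed.
So JovG is not produced.
ppGpp is present, so VelU is inactive.
No repressor is bound and GixR is active, so *velX* is transcribed.

ON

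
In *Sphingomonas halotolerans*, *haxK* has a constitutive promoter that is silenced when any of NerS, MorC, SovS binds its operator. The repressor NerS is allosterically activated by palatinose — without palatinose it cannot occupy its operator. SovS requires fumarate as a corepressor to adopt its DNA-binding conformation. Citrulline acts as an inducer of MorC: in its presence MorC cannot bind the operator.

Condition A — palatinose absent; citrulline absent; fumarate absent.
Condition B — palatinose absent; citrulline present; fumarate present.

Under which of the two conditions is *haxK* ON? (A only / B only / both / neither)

Condition A:
Palatinose is absent, so NerS is inactive.
Citrulline is absent, so MorC is active.
Fumarate is absent, so SovS is inactive.
With repressor MorC bound, *haxK* is not transcribed.
→ *haxK* is OFF in A.
Condition B:
Palatinose is absent, so NerS is inactive.
Citrulline is present, so MorC is inactive.
Fumarate is present, so SovS is active.
With repressor SovS bound, *haxK* is not transcribed.
→ *haxK* is OFF in B.

neither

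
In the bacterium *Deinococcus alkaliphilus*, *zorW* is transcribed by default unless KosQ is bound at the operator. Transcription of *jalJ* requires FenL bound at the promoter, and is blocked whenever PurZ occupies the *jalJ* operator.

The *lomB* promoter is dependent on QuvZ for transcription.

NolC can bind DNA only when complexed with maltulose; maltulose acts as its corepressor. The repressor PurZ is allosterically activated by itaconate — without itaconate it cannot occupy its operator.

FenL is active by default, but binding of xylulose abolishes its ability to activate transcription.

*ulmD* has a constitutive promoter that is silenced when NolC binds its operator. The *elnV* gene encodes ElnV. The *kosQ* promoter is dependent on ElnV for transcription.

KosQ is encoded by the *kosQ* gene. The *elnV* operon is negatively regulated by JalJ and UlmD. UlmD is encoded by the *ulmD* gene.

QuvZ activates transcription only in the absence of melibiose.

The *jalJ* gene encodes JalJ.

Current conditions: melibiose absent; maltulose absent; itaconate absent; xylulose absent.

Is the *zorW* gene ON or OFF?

ON

Itaconate is absent, so PurZ is inactive.
Xylulose is absent, so FenL is active.
No repressor is bound and FenL is active, so *jalJ* is transcribed.
So JalJ is produced and active.
Maltulose is absent, so NolC is inactive.
With no repressor bound, *ulmD* is transcribed.
So UlmD is produced and active.
With repressor JalJ bound, *elnV* is not transcribed.
So ElnV is not produced.
Required activator ElnV is absent, so *kosQ* is not transcribed.
So KosQ is not produced.
With no repressor bound, *zorW* is transcribed.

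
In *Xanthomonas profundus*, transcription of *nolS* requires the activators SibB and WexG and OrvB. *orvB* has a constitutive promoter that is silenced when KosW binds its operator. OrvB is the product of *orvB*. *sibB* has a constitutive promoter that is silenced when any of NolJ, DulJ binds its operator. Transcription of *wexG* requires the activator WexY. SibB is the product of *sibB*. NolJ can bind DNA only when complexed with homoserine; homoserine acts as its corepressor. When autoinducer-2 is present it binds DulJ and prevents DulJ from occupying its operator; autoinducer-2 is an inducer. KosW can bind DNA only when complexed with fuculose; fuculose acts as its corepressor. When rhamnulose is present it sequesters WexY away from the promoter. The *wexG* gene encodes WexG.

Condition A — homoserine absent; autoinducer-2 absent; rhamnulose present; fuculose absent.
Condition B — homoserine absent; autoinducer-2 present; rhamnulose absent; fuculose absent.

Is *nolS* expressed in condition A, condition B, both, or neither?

Condition A:
Homoserine is absent, so NolJ is inactive.
Autoinducer-2 is absent, so DulJ is active.
With repressor DulJ bound, *sibB* is not transcribed.
So SibB is not produced.
Rhamnulose is present, so WexY is inactive.
Required activator WexY is absent, so *wexG* is not transcribed.
So WexG is not produced.
Fuculose is absent, so KosW is inactive.
With no repressor bound, *orvB* is transcribed.
So OrvB is produced and active.
Required activator SibB is absent, so *nolS* is not transcribed.
→ *nolS* is OFF in A.
Condition B:
Homoserine is absent, so NolJ is inactive.
Autoinducer-2 is present, so DulJ is inactive.
With no repressor bound, *sibB* is transcribed.
So SibB is produced and active.
Rhamnulose is absent, so WexY is active.
No repressor is bound and WexY is active, so *wexG* is transcribed.
So WexG is produced and active.
Fuculose is absent, so KosW is inactive.
With no repressor bound, *orvB* is transcribed.
So OrvB is produced and active.
No repressor is bound and SibB and WexG and OrvB are active, so *nolS* is transcribed.
→ *nolS* is ON in B.

B only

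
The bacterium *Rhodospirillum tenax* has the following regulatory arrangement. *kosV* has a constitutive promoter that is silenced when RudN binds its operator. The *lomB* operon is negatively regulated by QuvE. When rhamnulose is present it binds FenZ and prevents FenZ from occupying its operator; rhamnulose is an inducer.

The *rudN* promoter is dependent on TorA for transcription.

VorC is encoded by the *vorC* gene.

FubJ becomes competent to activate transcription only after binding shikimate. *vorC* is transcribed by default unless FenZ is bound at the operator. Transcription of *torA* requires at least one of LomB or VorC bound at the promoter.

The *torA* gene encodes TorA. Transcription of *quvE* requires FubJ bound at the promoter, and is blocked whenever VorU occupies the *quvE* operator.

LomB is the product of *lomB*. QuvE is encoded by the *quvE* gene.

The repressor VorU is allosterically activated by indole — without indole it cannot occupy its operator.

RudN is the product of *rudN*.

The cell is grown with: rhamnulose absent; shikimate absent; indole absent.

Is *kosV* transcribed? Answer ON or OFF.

OFF

Shikimate is absent, so FubJ is inactive.
Indole is absent, so VorU is inactive.
Required activator FubJ is absent, so *quvE* is not transcribed.
So QuvE is not produced.
With no repressor bound, *lomB* is transcribed.
So LomB is produced and active.
Rhamnulose is absent, so FenZ is active.
With repressor FenZ bound, *vorC* is not transcribed.
So VorC is not produced.
Activator LomB is present, so *torA* is transcribed.
So TorA is produced and active.
No repressor is bound and TorA is active, so *rudN* is transcribed.
So RudN is produced and active.
With repressor RudN bound, *kosV* is not transcribed.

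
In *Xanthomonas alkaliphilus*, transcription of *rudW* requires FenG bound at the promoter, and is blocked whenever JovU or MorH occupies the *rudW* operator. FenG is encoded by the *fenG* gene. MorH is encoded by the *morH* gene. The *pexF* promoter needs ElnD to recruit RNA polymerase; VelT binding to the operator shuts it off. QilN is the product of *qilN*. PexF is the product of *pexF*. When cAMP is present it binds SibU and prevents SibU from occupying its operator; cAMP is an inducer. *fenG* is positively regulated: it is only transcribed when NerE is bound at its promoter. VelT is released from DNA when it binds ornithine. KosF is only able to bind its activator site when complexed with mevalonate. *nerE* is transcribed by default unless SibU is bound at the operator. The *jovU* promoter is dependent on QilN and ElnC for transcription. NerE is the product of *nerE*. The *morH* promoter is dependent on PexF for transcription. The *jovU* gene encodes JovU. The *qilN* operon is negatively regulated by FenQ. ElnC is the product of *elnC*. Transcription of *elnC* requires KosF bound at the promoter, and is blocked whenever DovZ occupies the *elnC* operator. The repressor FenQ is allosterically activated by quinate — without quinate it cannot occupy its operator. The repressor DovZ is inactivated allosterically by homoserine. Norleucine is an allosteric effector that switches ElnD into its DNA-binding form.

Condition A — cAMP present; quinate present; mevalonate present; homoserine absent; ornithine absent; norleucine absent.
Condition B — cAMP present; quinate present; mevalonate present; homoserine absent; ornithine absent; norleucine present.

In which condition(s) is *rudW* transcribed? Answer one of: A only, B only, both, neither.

Condition A:
cAMP is present, so SibU is inactive.
With no repressor bound, *nerE* is transcribed.
So NerE is produced and active.
No repressor is bound and NerE is active, so *fenG* is transcribed.
So FenG is produced and active.
Quinate is present, so FenQ is active.
With repressor FenQ bound, *qilN* is not transcribed.
So QilN is not produced.
Mevalonate is present, so KosF is active.
Homoserine is absent, so DovZ is active.
With repressor DovZ bound, *elnC* is not transcribed.
So ElnC is not produced.
Required activator QilN is absent, so *jovU* is not transcribed.
So JovU is not produced.
Ornithine is absent, so VelT is active.
Norleucine is absent, so ElnD is inactive.
With repressor VelT bound, *pexF* is not transcribed.
So PexF is not produced.
Required activator PexF is absent, so *morH* is not transcribed.
So MorH is not produced.
No repressor is bound and FenG is active, so *rudW* is transcribed.
→ *rudW* is ON in A.
Condition B:
cAMP is present, so SibU is inactive.
With no repressor bound, *nerE* is transcribed.
So NerE is produced and active.
No repressor is bound and NerE is active, so *fenG* is transcribed.
So FenG is produced and active.
Quinate is present, so FenQ is active.
With repressor FenQ bound, *qilN* is not transcribed.
So QilN is not produced.
Mevalonate is present, so KosF is active.
Homoserine is absent, so DovZ is active.
With repressor DovZ bound, *elnC* is not transcribed.
So ElnC is not produced.
Required activator QilN is absent, so *jovU* is not transcribed.
So JovU is not produced.
Ornithine is absent, so VelT is active.
Norleucine is present, so ElnD is active.
With repressor VelT bound, *pexF* is not transcribed.
So PexF is not produced.
Required activator PexF is absent, so *morH* is not transcribed.
So MorH is not produced.
No repressor is bound and FenG is active, so *rudW* is transcribed.
→ *rudW* is ON in B.

both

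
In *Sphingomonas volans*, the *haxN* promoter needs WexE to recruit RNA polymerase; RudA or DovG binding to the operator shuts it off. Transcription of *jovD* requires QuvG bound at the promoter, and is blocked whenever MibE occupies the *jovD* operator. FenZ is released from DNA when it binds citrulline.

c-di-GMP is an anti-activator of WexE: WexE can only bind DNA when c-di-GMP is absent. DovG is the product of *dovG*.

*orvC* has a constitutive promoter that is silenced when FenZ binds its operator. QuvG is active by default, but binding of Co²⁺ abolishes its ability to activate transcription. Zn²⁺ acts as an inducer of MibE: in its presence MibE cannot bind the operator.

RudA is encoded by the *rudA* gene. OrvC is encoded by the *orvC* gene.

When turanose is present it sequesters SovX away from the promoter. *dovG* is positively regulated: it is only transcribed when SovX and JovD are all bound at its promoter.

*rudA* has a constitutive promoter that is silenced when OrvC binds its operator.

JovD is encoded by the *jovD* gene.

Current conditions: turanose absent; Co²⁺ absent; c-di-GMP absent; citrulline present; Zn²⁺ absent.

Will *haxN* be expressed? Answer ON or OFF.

c-di-GMP is absent, so WexE is active.
Citrulline is present, so FenZ is inactive.
With no repressor bound, *orvC* is transcribed.
So OrvC is produced and active.
With repressor OrvC bound, *rudA* is not transcribed.
So RudA is not produced.
Turanose is absent, so SovX is active.
Co²⁺ is absent, so QuvG is active.
Zn²⁺ is absent, so MibE is active.
With repressor MibE bound, *jovD* is not transcribed.
So JovD is not produced.
Required activator JovD is absent, so *dovG* is not transcribed.
So DovG is not produced.
No repressor is bound and WexE is active, so *haxN* is transcribed.

ON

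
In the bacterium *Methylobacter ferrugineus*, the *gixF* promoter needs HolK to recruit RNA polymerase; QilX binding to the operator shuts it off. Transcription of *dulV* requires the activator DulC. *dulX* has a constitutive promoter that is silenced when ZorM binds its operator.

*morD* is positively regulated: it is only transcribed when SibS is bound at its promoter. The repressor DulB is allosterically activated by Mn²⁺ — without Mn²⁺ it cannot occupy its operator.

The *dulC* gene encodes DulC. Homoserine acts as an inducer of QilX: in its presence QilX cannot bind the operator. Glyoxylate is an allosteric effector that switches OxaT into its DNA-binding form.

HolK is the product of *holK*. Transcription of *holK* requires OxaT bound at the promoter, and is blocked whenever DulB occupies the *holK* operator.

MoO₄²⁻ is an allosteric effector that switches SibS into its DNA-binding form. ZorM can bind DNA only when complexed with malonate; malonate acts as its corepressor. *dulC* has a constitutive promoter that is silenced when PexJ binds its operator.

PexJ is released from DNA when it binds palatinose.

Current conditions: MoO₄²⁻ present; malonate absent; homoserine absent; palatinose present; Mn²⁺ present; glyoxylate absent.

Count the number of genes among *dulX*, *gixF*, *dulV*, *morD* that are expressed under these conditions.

Malonate is absent, so ZorM is inactive.
With no repressor bound, *dulX* is transcribed.
→ *dulX* is ON.
Glyoxylate is absent, so OxaT is inactive.
Mn²⁺ is present, so DulB is active.
With repressor DulB bound, *holK* is not transcribed.
So HolK is not produced.
Homoserine is absent, so QilX is active.
With repressor QilX bound, *gixF* is not transcribed.
→ *gixF* is OFF.
Palatinose is present, so PexJ is inactive.
With no repressor bound, *dulC* is transcribed.
So DulC is produced and active.
No repressor is bound and DulC is active, so *dulV* is transcribed.
→ *dulV* is ON.
MoO₄²⁻ is present, so SibS is active.
No repressor is bound and SibS is active, so *morD* is transcribed.
→ *morD* is ON.
3 of the 4 genes are transcribed.

3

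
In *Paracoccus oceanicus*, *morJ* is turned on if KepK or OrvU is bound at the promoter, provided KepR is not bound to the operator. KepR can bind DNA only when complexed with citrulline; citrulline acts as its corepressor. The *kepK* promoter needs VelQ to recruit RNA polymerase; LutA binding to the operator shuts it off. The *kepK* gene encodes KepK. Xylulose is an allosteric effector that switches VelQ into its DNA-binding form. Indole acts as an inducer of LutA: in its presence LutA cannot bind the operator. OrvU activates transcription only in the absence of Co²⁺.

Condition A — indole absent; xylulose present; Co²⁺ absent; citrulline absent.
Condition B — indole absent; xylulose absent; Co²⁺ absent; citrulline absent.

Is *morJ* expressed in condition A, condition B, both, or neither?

Condition A:
Indole is absent, so LutA is active.
Xylulose is present, so VelQ is active.
With repressor LutA bound, *kepK* is not transcribed.
So KepK is not produced.
Co²⁺ is absent, so OrvU is active.
Citrulline is absent, so KepR is inactive.
Activator OrvU is present, so *morJ* is transcribed.
→ *morJ* is ON in A.
Condition B:
Indole is absent, so LutA is active.
Xylulose is absent, so VelQ is inactive.
With repressor LutA bound, *kepK* is not transcribed.
So KepK is not produced.
Co²⁺ is absent, so OrvU is active.
Citrulline is absent, so KepR is inactive.
Activator OrvU is present, so *morJ* is transcribed.
→ *morJ* is ON in B.

both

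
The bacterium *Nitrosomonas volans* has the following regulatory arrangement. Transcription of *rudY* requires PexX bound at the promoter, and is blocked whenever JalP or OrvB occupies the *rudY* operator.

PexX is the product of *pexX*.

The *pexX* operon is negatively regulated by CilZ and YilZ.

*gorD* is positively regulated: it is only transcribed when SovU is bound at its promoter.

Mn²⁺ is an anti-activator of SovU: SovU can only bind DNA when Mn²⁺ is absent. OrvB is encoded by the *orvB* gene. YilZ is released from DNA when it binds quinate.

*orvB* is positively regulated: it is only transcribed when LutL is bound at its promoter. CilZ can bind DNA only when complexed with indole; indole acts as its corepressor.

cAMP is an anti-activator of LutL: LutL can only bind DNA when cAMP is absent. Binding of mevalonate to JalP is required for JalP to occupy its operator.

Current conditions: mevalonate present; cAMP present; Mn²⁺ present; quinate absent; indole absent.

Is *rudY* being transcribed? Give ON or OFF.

OFF

Mevalonate is present, so JalP is active.
cAMP is present, so LutL is inactive.
Required activator LutL is absent, so *orvB* is not transcribed.
So OrvB is not produced.
Indole is absent, so CilZ is inactive.
Quinate is absent, so YilZ is active.
With repressor YilZ bound, *pexX* is not transcribed.
So PexX is not produced.
With repressor JalP bound, *rudY* is not transcribed.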